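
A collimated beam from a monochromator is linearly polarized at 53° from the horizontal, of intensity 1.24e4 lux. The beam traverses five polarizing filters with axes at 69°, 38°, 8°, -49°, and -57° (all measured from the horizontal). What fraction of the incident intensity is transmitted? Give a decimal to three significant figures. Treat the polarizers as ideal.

I₁ = 1.24e4 lux · cos²(16°) = 1.146e+04 lux.
I₂ = I₁ · cos²(31°) = 1.146e+04 · 0.7347 = 8419 lux.
I₃ = I₂ · cos²(30°) = 8419 · 0.75 = 6314 lux.
I₄ = I₃ · cos²(57°) = 6314 · 0.2966 = 1873 lux.
I₅ = I₄ · cos²(8°) = 1873 · 0.9806 = 1837 lux.
Transmitted fraction = 0.1481.

I/I₀ ≈ 0.148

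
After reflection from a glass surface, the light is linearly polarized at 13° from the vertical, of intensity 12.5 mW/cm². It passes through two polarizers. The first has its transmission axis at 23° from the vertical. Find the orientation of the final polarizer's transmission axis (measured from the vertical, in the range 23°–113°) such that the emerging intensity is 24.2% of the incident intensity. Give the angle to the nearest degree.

I₁ = I₀ cos²(23° − 13°) = I₀ cos²(10°) = 0.9698 I₀.
Need I₂/I₀ = 0.242, so cos²(θ − 23°) = 0.242 / 0.9698 = 0.2495.
θ − 23° = arccos(√0.2495) = 60.0°, giving θ ≈ 23 + 60.0 = 83.0°.

θ ≈ 83°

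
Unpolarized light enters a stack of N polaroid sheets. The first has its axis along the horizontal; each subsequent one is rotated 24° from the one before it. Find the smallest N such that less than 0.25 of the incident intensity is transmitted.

N = 5

First polarizer halves the unpolarized light: factor 1/2.
Each further stage multiplies by cos²(24°) = 0.8346.
After N polarizers: T = 0.5·0.8346^(N−1). Require T < 0.25 ⇒ N−1 > ln(0.25/0.5)/ln(0.8346) = 3.83, so N−1 ≥ 4 and N = 5.
Check: N=5 gives T = 0.2426 < 0.25; N=4 gives T = 0.2906.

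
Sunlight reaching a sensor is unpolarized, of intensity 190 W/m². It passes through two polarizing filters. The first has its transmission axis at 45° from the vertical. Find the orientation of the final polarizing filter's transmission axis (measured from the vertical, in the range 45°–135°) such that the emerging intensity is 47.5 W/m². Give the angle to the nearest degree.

Unpolarized light through the first polarizer → I₁ = ½ I₀, now polarized at 45°.
Target fraction: 47.5 / 190 W/m² = 0.25 of I₀.
Need I₂/I₀ = 0.25, so cos²(θ − 45°) = 0.25 / 0.5 = 0.5.
θ − 45° = arccos(√0.5) = 45.0°, giving θ ≈ 45 + 45.0 = 90.0°.

θ ≈ 90°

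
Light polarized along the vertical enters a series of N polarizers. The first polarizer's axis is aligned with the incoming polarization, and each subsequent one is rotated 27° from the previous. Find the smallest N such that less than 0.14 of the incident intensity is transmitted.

N = 10

First polarizer is aligned with the polarization: full transmission.
Each further stage multiplies by cos²(27°) = 0.7939.
After N polarizers: T = 0.7939^(N−1). Require T < 0.14 ⇒ N−1 > ln(0.14)/ln(0.7939) = 8.52, so N−1 ≥ 9 and N = 10.
Check: N=10 gives T = 0.1253 < 0.14; N=9 gives T = 0.1578.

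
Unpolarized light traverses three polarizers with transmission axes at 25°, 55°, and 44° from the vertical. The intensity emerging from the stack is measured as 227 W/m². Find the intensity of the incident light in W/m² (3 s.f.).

Unpolarized light through the first polarizer → I₁ = ½ I₀, now polarized at 25°.
I₂ = I₁ cos²(55° − 25°) = 0.5 I₀ · cos²(30°) = 0.375 I₀.
I₃ = I₂ cos²(44° − 55°) = 0.375 I₀ · cos²(11°) = 0.3613 I₀.
So 227 W/m² = 0.3613 I₀, giving I₀ = 227/0.3613 = 628.2 W/m².

I₀ ≈ 628 W/m²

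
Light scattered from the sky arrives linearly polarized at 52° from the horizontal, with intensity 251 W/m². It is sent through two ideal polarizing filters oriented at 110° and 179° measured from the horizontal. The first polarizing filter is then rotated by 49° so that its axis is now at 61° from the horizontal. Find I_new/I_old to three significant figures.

Before rotation:
By Malus's law, I₁ = I₀ cos²(110° − 52°) = I₀ cos²(58°) = 0.2808 I₀.
I₂ = I₁ cos²(179° − 110°) = 0.2808 I₀ · cos²(69°) = 0.03606 I₀.
After rotation:
I₁ = I₀ cos²(61° − 52°) = I₀ cos²(9°) = 0.9755 I₀.
Angle between axes 1 and 2: 62°. I₂ = 0.9755 I₀ · cos²(62°) = 0.215 I₀.
Ratio = 0.215 / 0.03606 = 5.962.

I_new/I_old ≈ 5.96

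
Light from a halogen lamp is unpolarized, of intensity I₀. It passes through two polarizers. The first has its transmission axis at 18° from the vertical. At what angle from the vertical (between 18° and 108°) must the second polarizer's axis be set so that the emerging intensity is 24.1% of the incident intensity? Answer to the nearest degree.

Unpolarized light through the first polarizer → I₁ = ½ I₀, now polarized at 18°.
Need I₂/I₀ = 0.241, so cos²(θ − 18°) = 0.241 / 0.5 = 0.482.
θ − 18° = arccos(√0.482) = 46.0°, giving θ ≈ 18 + 46.0 = 64.0°.

θ ≈ 64°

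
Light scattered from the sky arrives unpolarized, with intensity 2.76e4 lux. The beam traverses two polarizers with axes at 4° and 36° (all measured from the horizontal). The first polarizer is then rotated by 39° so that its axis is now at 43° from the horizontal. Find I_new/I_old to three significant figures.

Before rotation:
Unpolarized light through the first polarizer → I₁ = ½ I₀, now polarized at 4°.
I₂ = I₁ cos²(36° − 4°) = 0.5 I₀ · cos²(32°) = 0.3596 I₀.
After rotation:
Unpolarized light through the first polarizer → I₁ = ½ I₀, now polarized at 43°.
I₂ = I₁ cos²(36° − 43°) = 0.5 I₀ · cos²(7°) = 0.4926 I₀.
Ratio = 0.4926 / 0.3596 = 1.37.

I_new/I_old ≈ 1.37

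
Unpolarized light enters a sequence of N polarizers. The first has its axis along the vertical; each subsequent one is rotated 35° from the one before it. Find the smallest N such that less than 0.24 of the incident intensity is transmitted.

N = 3

First polarizer halves the unpolarized light: factor 1/2.
Each further stage multiplies by cos²(35°) = 0.671.
After N polarizers: T = 0.5·0.671^(N−1). Require T < 0.24 ⇒ N−1 > ln(0.24/0.5)/ln(0.671) = 1.84, so N−1 ≥ 2 and N = 3.
Check: N=3 gives T = 0.2251 < 0.24; N=2 gives T = 0.3355.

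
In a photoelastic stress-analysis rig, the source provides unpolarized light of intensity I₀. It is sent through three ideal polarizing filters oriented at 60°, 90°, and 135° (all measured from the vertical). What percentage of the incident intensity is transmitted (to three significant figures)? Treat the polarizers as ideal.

≈ 18.8%

Unpolarized light through the first polarizer → I₁ = ½ I₀, now polarized at 60°.
I₂ = I₁ cos²(90° − 60°) = 0.5 I₀ · cos²(30°) = 0.375 I₀.
I₃ = I₂ cos²(135° − 90°) = 0.375 I₀ · cos²(45°) = 0.1875 I₀.
That is 18.75% of the incident intensity.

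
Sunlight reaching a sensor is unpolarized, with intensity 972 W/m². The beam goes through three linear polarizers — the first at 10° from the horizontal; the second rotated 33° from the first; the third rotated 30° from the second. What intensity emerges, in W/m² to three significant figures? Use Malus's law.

I ≈ 256 W/m²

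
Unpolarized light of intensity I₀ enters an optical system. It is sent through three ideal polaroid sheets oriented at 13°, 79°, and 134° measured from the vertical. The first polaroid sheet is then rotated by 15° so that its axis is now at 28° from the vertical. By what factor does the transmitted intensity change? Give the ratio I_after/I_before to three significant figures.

I_new/I_old ≈ 2.39

Before rotation:
Unpolarized light through the first polarizer → I₁ = ½ I₀, now polarized at 13°.
I₂ = I₁ cos²(79° − 13°) = 0.5 I₀ · cos²(66°) = 0.08272 I₀.
I₃ = I₂ cos²(134° − 79°) = 0.08272 I₀ · cos²(55°) = 0.02721 I₀.
After rotation:
Unpolarized light through the first polarizer → I₁ = ½ I₀, now polarized at 28°.
I₂ = I₁ cos²(79° − 28°) = 0.5 I₀ · cos²(51°) = 0.198 I₀.
I₃ = I₂ cos²(134° − 79°) = 0.198 I₀ · cos²(55°) = 0.06515 I₀.
Ratio = 0.06515 / 0.02721 = 2.394.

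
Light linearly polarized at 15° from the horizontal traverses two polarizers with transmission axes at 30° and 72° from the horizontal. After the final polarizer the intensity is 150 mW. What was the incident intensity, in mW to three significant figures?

By Malus's law, I₁ = I₀ cos²(30° − 15°) = I₀ cos²(15°) = 0.933 I₀.
I₂ = I₁ cos²(72° − 30°) = 0.933 I₀ · cos²(42°) = 0.5153 I₀.
So 150 mW = 0.5153 I₀, giving I₀ = 150/0.5153 = 291.1 mW.

I₀ ≈ 291 mW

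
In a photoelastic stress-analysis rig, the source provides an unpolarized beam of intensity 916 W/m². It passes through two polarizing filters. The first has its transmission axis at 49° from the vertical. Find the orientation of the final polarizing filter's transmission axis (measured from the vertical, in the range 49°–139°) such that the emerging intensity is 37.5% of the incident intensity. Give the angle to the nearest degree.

Unpolarized light through the first polarizer → I₁ = ½ I₀, now polarized at 49°.
Need I₂/I₀ = 0.375, so cos²(θ − 49°) = 0.375 / 0.5 = 0.75.
θ − 49° = arccos(√0.75) = 30.0°, giving θ ≈ 49 + 30.0 = 79.0°.

θ ≈ 79°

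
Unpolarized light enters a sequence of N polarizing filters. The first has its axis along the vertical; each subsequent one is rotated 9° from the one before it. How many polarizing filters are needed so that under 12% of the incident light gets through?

N = 59

First polarizer halves the unpolarized light: factor 1/2.
Each further stage multiplies by cos²(9°) = 0.9755.
After N polarizers: T = 0.5·0.9755^(N−1). Require T < 0.12 ⇒ N−1 > ln(0.12/0.5)/ln(0.9755) = 57.60, so N−1 ≥ 58 and N = 59.
Check: N=59 gives T = 0.1188 < 0.12; N=58 gives T = 0.1218.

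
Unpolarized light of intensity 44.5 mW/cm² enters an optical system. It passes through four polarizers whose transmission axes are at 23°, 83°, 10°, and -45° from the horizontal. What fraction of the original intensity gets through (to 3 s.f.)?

I/I₀ ≈ 0.00352

Unpolarized light through the first polarizer → I₁ = 44.5 mW/cm²/2 = 22.25 mW/cm², polarized at 23°.
I₂ = I₁ · cos²(60°) = 22.25 · 0.25 = 5.563 mW/cm².
I₃ = I₂ · cos²(73°) = 5.563 · 0.08548 = 0.4755 mW/cm².
I₄ = I₃ · cos²(55°) = 0.4755 · 0.329 = 0.1564 mW/cm².
Transmitted fraction = 0.003515.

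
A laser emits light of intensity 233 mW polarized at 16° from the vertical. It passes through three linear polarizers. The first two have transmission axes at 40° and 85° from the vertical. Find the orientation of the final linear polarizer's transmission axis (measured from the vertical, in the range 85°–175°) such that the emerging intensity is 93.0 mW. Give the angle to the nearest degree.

θ ≈ 97°

By Malus's law, I₁ = I₀ cos²(40° − 16°) = I₀ cos²(24°) = 0.8346 I₀.
I₂ = I₁ cos²(85° − 40°) = 0.8346 I₀ · cos²(45°) = 0.4173 I₀.
Target fraction: 93.0 / 233 mW = 0.3991 of I₀.
Need I₃/I₀ = 0.3991, so cos²(θ − 85°) = 0.3991 / 0.4173 = 0.9565.
θ − 85° = arccos(√0.9565) = 12.0°, giving θ ≈ 85 + 12.0 = 97.0°.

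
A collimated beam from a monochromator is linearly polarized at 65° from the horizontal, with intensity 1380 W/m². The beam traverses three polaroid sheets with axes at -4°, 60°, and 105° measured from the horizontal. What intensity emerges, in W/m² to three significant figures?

By Malus's law, I₁ = 1380 W/m² · cos²(69°) = 177.2 W/m².
I₂ = I₁ · cos²(64°) = 177.2 · 0.1922 = 34.06 W/m².
I₃ = I₂ · cos²(45°) = 34.06 · 0.5 = 17.03 W/m².

I ≈ 17.0 W/m²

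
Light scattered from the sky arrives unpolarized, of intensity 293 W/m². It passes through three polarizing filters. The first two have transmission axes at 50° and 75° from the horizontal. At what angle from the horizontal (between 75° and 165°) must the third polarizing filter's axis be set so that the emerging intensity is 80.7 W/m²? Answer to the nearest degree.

Unpolarized light through the first polarizer → I₁ = ½ I₀, now polarized at 50°.
I₂ = I₁ cos²(75° − 50°) = 0.5 I₀ · cos²(25°) = 0.4107 I₀.
Target fraction: 80.7 / 293 W/m² = 0.2754 of I₀.
Need I₃/I₀ = 0.2754, so cos²(θ − 75°) = 0.2754 / 0.4107 = 0.6706.
θ − 75° = arccos(√0.6706) = 35.0°, giving θ ≈ 75 + 35.0 = 110.0°.

θ ≈ 110°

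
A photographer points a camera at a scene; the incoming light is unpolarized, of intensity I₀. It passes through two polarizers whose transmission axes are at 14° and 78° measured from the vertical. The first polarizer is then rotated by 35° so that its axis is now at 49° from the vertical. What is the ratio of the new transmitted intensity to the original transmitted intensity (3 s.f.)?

I_new/I_old ≈ 3.98

Before rotation:
Unpolarized light through the first polarizer → I₁ = ½ I₀, now polarized at 14°.
I₂ = I₁ cos²(78° − 14°) = 0.5 I₀ · cos²(64°) = 0.09608 I₀.
After rotation:
Unpolarized light through the first polarizer → I₁ = ½ I₀, now polarized at 49°.
I₂ = I₁ cos²(78° − 49°) = 0.5 I₀ · cos²(29°) = 0.3825 I₀.
Ratio = 0.3825 / 0.09608 = 3.981.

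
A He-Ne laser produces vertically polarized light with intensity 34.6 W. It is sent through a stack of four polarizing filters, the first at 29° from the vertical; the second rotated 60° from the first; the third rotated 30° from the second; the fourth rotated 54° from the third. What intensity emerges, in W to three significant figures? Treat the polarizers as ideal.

I ≈ 1.71 W

By Malus's law, I₁ = 34.6 W · cos²(29°) = 26.47 W.
I₂ = I₁ · cos²(60°) = 26.47 · 0.25 = 6.617 W.
I₃ = I₂ · cos²(30°) = 6.617 · 0.75 = 4.963 W.
I₄ = I₃ · cos²(54°) = 4.963 · 0.3455 = 1.715 W.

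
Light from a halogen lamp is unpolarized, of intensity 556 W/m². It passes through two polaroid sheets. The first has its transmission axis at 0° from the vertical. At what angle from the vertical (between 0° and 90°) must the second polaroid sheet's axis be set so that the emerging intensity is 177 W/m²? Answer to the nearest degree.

Unpolarized light through the first polarizer → I₁ = ½ I₀, now polarized at 0°.
Target fraction: 177 / 556 W/m² = 0.3183 of I₀.
Need I₂/I₀ = 0.3183, so cos²(θ − 0°) = 0.3183 / 0.5 = 0.6367.
θ − 0° = arccos(√0.6367) = 37.1°, giving θ ≈ 0 + 37.1 = 37.1°.

θ ≈ 37°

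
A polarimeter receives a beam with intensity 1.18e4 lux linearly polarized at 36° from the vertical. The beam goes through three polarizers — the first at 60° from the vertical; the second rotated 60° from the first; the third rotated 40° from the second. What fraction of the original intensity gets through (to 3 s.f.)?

I/I₀ ≈ 0.122

By Malus's law, I₁ = 1.18e4 lux · cos²(24°) = 9848 lux.
I₂ = I₁ · cos²(60°) = 9848 · 0.25 = 2462 lux.
I₃ = I₂ · cos²(40°) = 2462 · 0.5868 = 1445 lux.
Transmitted fraction = 0.1224.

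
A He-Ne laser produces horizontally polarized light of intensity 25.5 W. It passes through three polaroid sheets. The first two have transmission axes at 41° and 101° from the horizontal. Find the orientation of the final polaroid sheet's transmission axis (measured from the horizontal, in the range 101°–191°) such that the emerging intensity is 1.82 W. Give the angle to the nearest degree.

θ ≈ 146°

I₁ = I₀ cos²(41° − 0°) = I₀ cos²(41°) = 0.5696 I₀.
I₂ = I₁ cos²(101° − 41°) = 0.5696 I₀ · cos²(60°) = 0.1424 I₀.
Target fraction: 1.82 / 25.5 W = 0.07137 of I₀.
Need I₃/I₀ = 0.07137, so cos²(θ − 101°) = 0.07137 / 0.1424 = 0.5012.
θ − 101° = arccos(√0.5012) = 44.9°, giving θ ≈ 101 + 44.9 = 145.9°.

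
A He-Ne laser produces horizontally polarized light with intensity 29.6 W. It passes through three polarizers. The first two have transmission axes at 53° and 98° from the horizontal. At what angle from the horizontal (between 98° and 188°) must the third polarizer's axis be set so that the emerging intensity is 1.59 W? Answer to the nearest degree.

I₁ = I₀ cos²(53° − 0°) = I₀ cos²(53°) = 0.3622 I₀.
I₂ = I₁ cos²(98° − 53°) = 0.3622 I₀ · cos²(45°) = 0.1811 I₀.
Target fraction: 1.59 / 29.6 W = 0.05372 of I₀.
Need I₃/I₀ = 0.05372, so cos²(θ − 98°) = 0.05372 / 0.1811 = 0.2966.
θ − 98° = arccos(√0.2966) = 57.0°, giving θ ≈ 98 + 57.0 = 155.0°.

θ ≈ 155°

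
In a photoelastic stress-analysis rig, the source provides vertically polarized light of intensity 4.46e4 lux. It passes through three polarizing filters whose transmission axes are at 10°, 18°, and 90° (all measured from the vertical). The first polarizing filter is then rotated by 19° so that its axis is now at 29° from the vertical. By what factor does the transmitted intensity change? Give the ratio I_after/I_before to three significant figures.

Before rotation:
By Malus's law, I₁ = I₀ cos²(10° − 0°) = I₀ cos²(10°) = 0.9698 I₀.
I₂ = I₁ cos²(18° − 10°) = 0.9698 I₀ · cos²(8°) = 0.9511 I₀.
I₃ = I₂ cos²(90° − 18°) = 0.9511 I₀ · cos²(72°) = 0.09082 I₀.
After rotation:
I₁ = I₀ cos²(29° − 0°) = I₀ cos²(29°) = 0.765 I₀.
I₂ = I₁ cos²(18° − 29°) = 0.765 I₀ · cos²(11°) = 0.7371 I₀.
I₃ = I₂ cos²(90° − 18°) = 0.7371 I₀ · cos²(72°) = 0.07039 I₀.
Ratio = 0.07039 / 0.09082 = 0.775.

I_new/I_old ≈ 0.775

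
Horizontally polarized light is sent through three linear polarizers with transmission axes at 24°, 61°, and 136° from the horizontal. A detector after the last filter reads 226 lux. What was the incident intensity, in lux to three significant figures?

By Malus's law, I₁ = I₀ cos²(24° − 0°) = I₀ cos²(24°) = 0.8346 I₀.
I₂ = I₁ cos²(61° − 24°) = 0.8346 I₀ · cos²(37°) = 0.5323 I₀.
I₃ = I₂ cos²(136° − 61°) = 0.5323 I₀ · cos²(75°) = 0.03566 I₀.
So 226 lux = 0.03566 I₀, giving I₀ = 226/0.03566 = 6338 lux.

I₀ ≈ 6340 lux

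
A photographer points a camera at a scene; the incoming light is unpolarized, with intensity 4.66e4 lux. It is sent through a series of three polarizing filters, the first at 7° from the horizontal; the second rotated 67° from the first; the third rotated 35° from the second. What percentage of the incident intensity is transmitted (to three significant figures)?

≈ 5.12%

Unpolarized light through the first polarizer → I₁ = 4.66e4 lux/2 = 2.33e+04 lux, polarized at 7°.
I₂ = I₁ · cos²(67°) = 2.33e+04 · 0.1527 = 3557 lux.
I₃ = I₂ · cos²(35°) = 3557 · 0.671 = 2387 lux.
That is 5.122% of the incident intensity.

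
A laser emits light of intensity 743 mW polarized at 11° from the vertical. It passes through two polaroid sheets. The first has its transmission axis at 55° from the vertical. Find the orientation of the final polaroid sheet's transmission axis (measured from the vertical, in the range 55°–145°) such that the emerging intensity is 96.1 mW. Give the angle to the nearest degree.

By Malus's law, I₁ = I₀ cos²(55° − 11°) = I₀ cos²(44°) = 0.5174 I₀.
Target fraction: 96.1 / 743 mW = 0.1293 of I₀.
Need I₂/I₀ = 0.1293, so cos²(θ − 55°) = 0.1293 / 0.5174 = 0.25.
θ − 55° = arccos(√0.25) = 60.0°, giving θ ≈ 55 + 60.0 = 115.0°.

θ ≈ 115°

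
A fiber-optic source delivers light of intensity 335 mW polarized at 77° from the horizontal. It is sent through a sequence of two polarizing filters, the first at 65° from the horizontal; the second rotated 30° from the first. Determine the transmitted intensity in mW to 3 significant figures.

I₁ = 335 mW · cos²(12°) = 320.5 mW.
I₂ = I₁ · cos²(30°) = 320.5 · 0.75 = 240.4 mW.

I ≈ 240 mW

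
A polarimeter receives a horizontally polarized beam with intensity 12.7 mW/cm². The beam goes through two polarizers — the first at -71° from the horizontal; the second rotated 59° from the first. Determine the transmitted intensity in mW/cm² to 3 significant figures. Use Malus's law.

By Malus's law, I₁ = 12.7 mW/cm² · cos²(71°) = 1.346 mW/cm².
I₂ = I₁ · cos²(59°) = 1.346 · 0.2653 = 0.3571 mW/cm².

I ≈ 0.357 mW/cm²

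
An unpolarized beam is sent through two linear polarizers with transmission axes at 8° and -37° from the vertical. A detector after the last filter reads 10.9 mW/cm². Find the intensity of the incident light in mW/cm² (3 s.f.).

I₀ ≈ 43.6 mW/cm²

Unpolarized light through the first polarizer → I₁ = ½ I₀, now polarized at 8°.
I₂ = I₁ cos²(-37° − 8°) = 0.5 I₀ · cos²(45°) = 0.25 I₀.
So 10.9 mW/cm² = 0.25 I₀, giving I₀ = 10.9/0.25 = 43.6 mW/cm².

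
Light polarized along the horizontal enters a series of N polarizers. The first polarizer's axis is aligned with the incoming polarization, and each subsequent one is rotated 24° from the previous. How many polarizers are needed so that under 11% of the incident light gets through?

N = 14

First polarizer is aligned with the polarization: full transmission.
Each further stage multiplies by cos²(24°) = 0.8346.
After N polarizers: T = 0.8346^(N−1). Require T < 0.11 ⇒ N−1 > ln(0.11)/ln(0.8346) = 12.21, so N−1 ≥ 13 and N = 14.
Check: N=14 gives T = 0.09528 < 0.11; N=13 gives T = 0.1142.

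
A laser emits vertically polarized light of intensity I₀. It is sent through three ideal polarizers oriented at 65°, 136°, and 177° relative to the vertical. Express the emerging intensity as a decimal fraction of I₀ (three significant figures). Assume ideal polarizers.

I₁ = I₀ cos²(65° − 0°) = I₀ cos²(65°) = 0.1786 I₀.
I₂ = I₁ cos²(136° − 65°) = 0.1786 I₀ · cos²(71°) = 0.01893 I₀.
I₃ = I₂ cos²(177° − 136°) = 0.01893 I₀ · cos²(41°) = 0.01078 I₀.
Transmitted fraction = 0.01078.

≈ 0.0108 I₀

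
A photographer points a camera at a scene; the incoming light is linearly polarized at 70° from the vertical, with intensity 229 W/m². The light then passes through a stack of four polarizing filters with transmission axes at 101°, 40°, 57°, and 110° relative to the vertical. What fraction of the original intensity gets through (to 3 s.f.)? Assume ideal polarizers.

I/I₀ ≈ 0.0572

I₁ = 229 W/m² · cos²(31°) = 168.3 W/m².
I₂ = I₁ · cos²(61°) = 168.3 · 0.235 = 39.55 W/m².
I₃ = I₂ · cos²(17°) = 39.55 · 0.9145 = 36.17 W/m².
I₄ = I₃ · cos²(53°) = 36.17 · 0.3622 = 13.1 W/m².
Transmitted fraction = 0.0572.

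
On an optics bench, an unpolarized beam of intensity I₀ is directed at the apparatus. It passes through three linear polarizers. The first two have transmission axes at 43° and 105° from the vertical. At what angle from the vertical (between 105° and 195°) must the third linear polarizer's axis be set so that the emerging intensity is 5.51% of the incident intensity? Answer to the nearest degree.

θ ≈ 150°

Unpolarized light through the first polarizer → I₁ = ½ I₀, now polarized at 43°.
I₂ = I₁ cos²(105° − 43°) = 0.5 I₀ · cos²(62°) = 0.1102 I₀.
Need I₃/I₀ = 0.0551, so cos²(θ − 105°) = 0.0551 / 0.1102 = 0.5.
θ − 105° = arccos(√0.5) = 45.0°, giving θ ≈ 105 + 45.0 = 150.0°.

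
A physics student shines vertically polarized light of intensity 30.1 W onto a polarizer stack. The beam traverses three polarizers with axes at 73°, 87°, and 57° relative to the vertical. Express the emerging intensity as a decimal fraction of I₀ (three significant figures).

By Malus's law, I₁ = 30.1 W · cos²(73°) = 2.573 W.
I₂ = I₁ · cos²(14°) = 2.573 · 0.9415 = 2.422 W.
I₃ = I₂ · cos²(30°) = 2.422 · 0.75 = 1.817 W.
Transmitted fraction = 0.06036.

I/I₀ ≈ 0.0604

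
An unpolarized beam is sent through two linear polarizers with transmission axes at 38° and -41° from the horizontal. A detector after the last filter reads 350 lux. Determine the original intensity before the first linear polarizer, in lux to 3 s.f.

Unpolarized light through the first polarizer → I₁ = ½ I₀, now polarized at 38°.
I₂ = I₁ cos²(-41° − 38°) = 0.5 I₀ · cos²(79°) = 0.0182 I₀.
So 350 lux = 0.0182 I₀, giving I₀ = 350/0.0182 = 1.923e+04 lux.

I₀ ≈ 1.92e4 lux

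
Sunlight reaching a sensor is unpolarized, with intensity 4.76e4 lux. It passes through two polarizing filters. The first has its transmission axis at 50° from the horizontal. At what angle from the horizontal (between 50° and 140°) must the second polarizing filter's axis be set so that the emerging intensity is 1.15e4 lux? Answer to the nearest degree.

Unpolarized light through the first polarizer → I₁ = ½ I₀, now polarized at 50°.
Target fraction: 1.15e4 / 4.76e4 lux = 0.2416 of I₀.
Need I₂/I₀ = 0.2416, so cos²(θ − 50°) = 0.2416 / 0.5 = 0.4832.
θ − 50° = arccos(√0.4832) = 46.0°, giving θ ≈ 50 + 46.0 = 96.0°.

θ ≈ 96°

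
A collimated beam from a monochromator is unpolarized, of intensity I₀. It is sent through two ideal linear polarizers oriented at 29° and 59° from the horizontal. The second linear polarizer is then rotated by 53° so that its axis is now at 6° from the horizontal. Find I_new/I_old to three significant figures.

Before rotation:
Unpolarized light through the first polarizer → I₁ = ½ I₀, now polarized at 29°.
I₂ = I₁ cos²(59° − 29°) = 0.5 I₀ · cos²(30°) = 0.375 I₀.
After rotation:
Unpolarized light through the first polarizer → I₁ = ½ I₀, now polarized at 29°.
I₂ = I₁ cos²(6° − 29°) = 0.5 I₀ · cos²(23°) = 0.4237 I₀.
Ratio = 0.4237 / 0.375 = 1.13.

I_new/I_old ≈ 1.13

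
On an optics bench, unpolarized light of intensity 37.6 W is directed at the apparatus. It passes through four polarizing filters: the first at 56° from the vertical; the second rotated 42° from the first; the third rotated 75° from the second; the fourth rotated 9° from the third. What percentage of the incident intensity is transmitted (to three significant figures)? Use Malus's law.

≈ 1.80%

Unpolarized light through the first polarizer → I₁ = 37.6 W/2 = 18.8 W, polarized at 56°.
I₂ = I₁ · cos²(42°) = 18.8 · 0.5523 = 10.38 W.
I₃ = I₂ · cos²(75°) = 10.38 · 0.06699 = 0.6955 W.
I₄ = I₃ · cos²(9°) = 0.6955 · 0.9755 = 0.6785 W.
That is 1.804% of the incident intensity.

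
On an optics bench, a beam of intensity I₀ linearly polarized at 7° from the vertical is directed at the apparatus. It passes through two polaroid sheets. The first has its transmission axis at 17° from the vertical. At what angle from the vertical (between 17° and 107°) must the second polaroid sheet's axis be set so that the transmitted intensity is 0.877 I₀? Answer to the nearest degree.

θ ≈ 35°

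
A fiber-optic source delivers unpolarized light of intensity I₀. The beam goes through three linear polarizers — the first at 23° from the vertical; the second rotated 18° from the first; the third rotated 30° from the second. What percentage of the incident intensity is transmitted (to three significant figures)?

≈ 33.9%

Unpolarized light through the first polarizer → I₁ = ½ I₀, now polarized at 23°.
I₂ = I₁ cos²(18°) = 0.5 · 0.9045 I₀ = 0.4523 I₀.
I₃ = I₂ cos²(30°) = 0.4523 · 0.75 I₀ = 0.3392 I₀.
That is 33.92% of the incident intensity.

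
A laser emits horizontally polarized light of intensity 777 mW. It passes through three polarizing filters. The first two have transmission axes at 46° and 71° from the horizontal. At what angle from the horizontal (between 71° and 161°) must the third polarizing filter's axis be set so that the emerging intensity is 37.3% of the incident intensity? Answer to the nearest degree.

θ ≈ 85°

By Malus's law, I₁ = I₀ cos²(46° − 0°) = I₀ cos²(46°) = 0.4826 I₀.
I₂ = I₁ cos²(71° − 46°) = 0.4826 I₀ · cos²(25°) = 0.3964 I₀.
Need I₃/I₀ = 0.373, so cos²(θ − 71°) = 0.373 / 0.3964 = 0.9411.
θ − 71° = arccos(√0.9411) = 14.1°, giving θ ≈ 71 + 14.1 = 85.1°.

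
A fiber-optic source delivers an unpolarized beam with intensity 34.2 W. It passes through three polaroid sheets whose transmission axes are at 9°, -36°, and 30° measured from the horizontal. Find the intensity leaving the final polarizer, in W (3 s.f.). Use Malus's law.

I ≈ 1.41 W

Unpolarized light through the first polarizer → I₁ = 34.2 W/2 = 17.1 W, polarized at 9°.
I₂ = I₁ · cos²(45°) = 17.1 · 0.5 = 8.55 W.
I₃ = I₂ · cos²(66°) = 8.55 · 0.1654 = 1.414 W.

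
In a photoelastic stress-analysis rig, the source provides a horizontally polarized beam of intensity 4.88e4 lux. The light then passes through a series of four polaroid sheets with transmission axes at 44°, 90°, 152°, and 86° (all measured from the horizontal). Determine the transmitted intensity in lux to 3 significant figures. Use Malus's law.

I ≈ 444 lux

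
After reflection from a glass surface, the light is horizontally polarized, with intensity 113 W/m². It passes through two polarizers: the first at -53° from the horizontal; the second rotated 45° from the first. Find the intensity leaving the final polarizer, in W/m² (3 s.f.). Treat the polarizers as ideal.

I ≈ 20.5 W/m²

By Malus's law, I₁ = 113 W/m² · cos²(53°) = 40.93 W/m².
I₂ = I₁ · cos²(45°) = 40.93 · 0.5 = 20.46 W/m².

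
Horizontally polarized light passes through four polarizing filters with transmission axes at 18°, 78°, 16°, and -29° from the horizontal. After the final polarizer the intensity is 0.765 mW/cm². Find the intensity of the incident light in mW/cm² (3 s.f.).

I₀ ≈ 30.7 mW/cm²

By Malus's law, I₁ = I₀ cos²(18° − 0°) = I₀ cos²(18°) = 0.9045 I₀.
I₂ = I₁ cos²(78° − 18°) = 0.9045 I₀ · cos²(60°) = 0.2261 I₀.
I₃ = I₂ cos²(16° − 78°) = 0.2261 I₀ · cos²(62°) = 0.04984 I₀.
I₄ = I₃ cos²(-29° − 16°) = 0.04984 I₀ · cos²(45°) = 0.02492 I₀.
So 0.765 mW/cm² = 0.02492 I₀, giving I₀ = 0.765/0.02492 = 30.7 mW/cm².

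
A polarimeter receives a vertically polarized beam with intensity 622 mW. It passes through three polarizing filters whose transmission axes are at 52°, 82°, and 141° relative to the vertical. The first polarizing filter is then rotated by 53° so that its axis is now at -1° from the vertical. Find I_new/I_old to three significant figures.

I_new/I_old ≈ 0.0522

Before rotation:
I₁ = I₀ cos²(52° − 0°) = I₀ cos²(52°) = 0.379 I₀.
I₂ = I₁ cos²(82° − 52°) = 0.379 I₀ · cos²(30°) = 0.2843 I₀.
I₃ = I₂ cos²(141° − 82°) = 0.2843 I₀ · cos²(59°) = 0.07541 I₀.
After rotation:
I₁ = I₀ cos²(-1° − 0°) = I₀ cos²(1°) = 0.9997 I₀.
I₂ = I₁ cos²(82° + 1°) = 0.9997 I₀ · cos²(83°) = 0.01485 I₀.
I₃ = I₂ cos²(141° − 82°) = 0.01485 I₀ · cos²(59°) = 0.003939 I₀.
Ratio = 0.003939 / 0.07541 = 0.05223.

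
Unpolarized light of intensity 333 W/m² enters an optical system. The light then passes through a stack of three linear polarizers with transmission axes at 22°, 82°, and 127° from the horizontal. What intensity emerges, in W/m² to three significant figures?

Unpolarized light through the first polarizer → I₁ = 333 W/m²/2 = 166.5 W/m², polarized at 22°.
I₂ = I₁ · cos²(60°) = 166.5 · 0.25 = 41.63 W/m².
I₃ = I₂ · cos²(45°) = 41.63 · 0.5 = 20.81 W/m².

I ≈ 20.8 W/m²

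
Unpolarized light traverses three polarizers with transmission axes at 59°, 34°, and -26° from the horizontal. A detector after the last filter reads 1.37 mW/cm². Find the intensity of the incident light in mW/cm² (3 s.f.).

Unpolarized light through the first polarizer → I₁ = ½ I₀, now polarized at 59°.
I₂ = I₁ cos²(34° − 59°) = 0.5 I₀ · cos²(25°) = 0.4107 I₀.
I₃ = I₂ cos²(-26° − 34°) = 0.4107 I₀ · cos²(60°) = 0.1027 I₀.
So 1.37 mW/cm² = 0.1027 I₀, giving I₀ = 1.37/0.1027 = 13.34 mW/cm².

I₀ ≈ 13.3 mW/cm²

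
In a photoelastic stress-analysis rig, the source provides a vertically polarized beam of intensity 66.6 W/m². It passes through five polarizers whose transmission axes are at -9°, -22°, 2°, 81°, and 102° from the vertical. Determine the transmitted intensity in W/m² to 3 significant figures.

I₁ = 66.6 W/m² · cos²(9°) = 64.97 W/m².
I₂ = I₁ · cos²(13°) = 64.97 · 0.9494 = 61.68 W/m².
I₃ = I₂ · cos²(24°) = 61.68 · 0.8346 = 51.48 W/m².
I₄ = I₃ · cos²(79°) = 51.48 · 0.03641 = 1.874 W/m².
I₅ = I₄ · cos²(21°) = 1.874 · 0.8716 = 1.634 W/m².

I ≈ 1.63 W/m²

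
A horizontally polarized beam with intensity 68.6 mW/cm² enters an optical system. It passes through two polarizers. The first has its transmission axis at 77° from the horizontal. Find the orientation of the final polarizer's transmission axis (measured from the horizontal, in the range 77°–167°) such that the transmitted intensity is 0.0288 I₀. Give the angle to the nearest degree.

I₁ = I₀ cos²(77° − 0°) = I₀ cos²(77°) = 0.0506 I₀.
Need I₂/I₀ = 0.0288, so cos²(θ − 77°) = 0.0288 / 0.0506 = 0.5691.
θ − 77° = arccos(√0.5691) = 41.0°, giving θ ≈ 77 + 41.0 = 118.0°.

θ ≈ 118°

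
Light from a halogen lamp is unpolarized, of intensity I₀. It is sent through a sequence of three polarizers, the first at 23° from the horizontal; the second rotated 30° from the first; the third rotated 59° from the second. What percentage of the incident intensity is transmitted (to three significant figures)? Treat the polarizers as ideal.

Unpolarized light through the first polarizer → I₁ = ½ I₀, now polarized at 23°.
I₂ = I₁ cos²(30°) = 0.5 · 0.75 I₀ = 0.375 I₀.
I₃ = I₂ cos²(59°) = 0.375 · 0.2653 I₀ = 0.09947 I₀.
That is 9.947% of the incident intensity.

≈ 9.95%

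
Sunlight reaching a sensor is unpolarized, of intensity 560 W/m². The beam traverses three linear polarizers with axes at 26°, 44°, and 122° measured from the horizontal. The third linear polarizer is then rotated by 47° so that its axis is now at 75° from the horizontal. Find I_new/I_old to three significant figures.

Before rotation:
Unpolarized light through the first polarizer → I₁ = ½ I₀, now polarized at 26°.
I₂ = I₁ cos²(44° − 26°) = 0.5 I₀ · cos²(18°) = 0.4523 I₀.
I₃ = I₂ cos²(122° − 44°) = 0.4523 I₀ · cos²(78°) = 0.01955 I₀.
After rotation:
Unpolarized light through the first polarizer → I₁ = ½ I₀, now polarized at 26°.
I₂ = I₁ cos²(44° − 26°) = 0.5 I₀ · cos²(18°) = 0.4523 I₀.
I₃ = I₂ cos²(75° − 44°) = 0.4523 I₀ · cos²(31°) = 0.3323 I₀.
Ratio = 0.3323 / 0.01955 = 17.

I_new/I_old ≈ 17.0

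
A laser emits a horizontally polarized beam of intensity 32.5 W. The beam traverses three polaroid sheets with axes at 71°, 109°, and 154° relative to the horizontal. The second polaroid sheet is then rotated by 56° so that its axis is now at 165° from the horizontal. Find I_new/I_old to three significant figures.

Before rotation:
By Malus's law, I₁ = I₀ cos²(71° − 0°) = I₀ cos²(71°) = 0.106 I₀.
I₂ = I₁ cos²(109° − 71°) = 0.106 I₀ · cos²(38°) = 0.06582 I₀.
I₃ = I₂ cos²(154° − 109°) = 0.06582 I₀ · cos²(45°) = 0.03291 I₀.
After rotation:
I₁ = I₀ cos²(71° − 0°) = I₀ cos²(71°) = 0.106 I₀.
Angle between axes 1 and 2: 86°. I₂ = 0.106 I₀ · cos²(86°) = 0.0005158 I₀.
I₃ = I₂ cos²(154° − 165°) = 0.0005158 I₀ · cos²(11°) = 0.000497 I₀.
Ratio = 0.000497 / 0.03291 = 0.0151.

I_new/I_old ≈ 0.0151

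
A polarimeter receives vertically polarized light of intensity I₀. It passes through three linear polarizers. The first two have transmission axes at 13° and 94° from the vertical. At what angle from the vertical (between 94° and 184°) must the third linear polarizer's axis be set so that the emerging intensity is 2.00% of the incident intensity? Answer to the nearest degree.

By Malus's law, I₁ = I₀ cos²(13° − 0°) = I₀ cos²(13°) = 0.9494 I₀.
I₂ = I₁ cos²(94° − 13°) = 0.9494 I₀ · cos²(81°) = 0.02323 I₀.
Need I₃/I₀ = 0.02, so cos²(θ − 94°) = 0.02 / 0.02323 = 0.8608.
θ − 94° = arccos(√0.8608) = 21.9°, giving θ ≈ 94 + 21.9 = 115.9°.

θ ≈ 116°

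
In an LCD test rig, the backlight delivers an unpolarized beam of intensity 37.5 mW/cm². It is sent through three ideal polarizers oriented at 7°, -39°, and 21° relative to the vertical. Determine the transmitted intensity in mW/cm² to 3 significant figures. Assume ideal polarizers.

Unpolarized light through the first polarizer → I₁ = 37.5 mW/cm²/2 = 18.75 mW/cm², polarized at 7°.
I₂ = I₁ · cos²(46°) = 18.75 · 0.4826 = 9.048 mW/cm².
I₃ = I₂ · cos²(60°) = 9.048 · 0.25 = 2.262 mW/cm².

I ≈ 2.26 mW/cm²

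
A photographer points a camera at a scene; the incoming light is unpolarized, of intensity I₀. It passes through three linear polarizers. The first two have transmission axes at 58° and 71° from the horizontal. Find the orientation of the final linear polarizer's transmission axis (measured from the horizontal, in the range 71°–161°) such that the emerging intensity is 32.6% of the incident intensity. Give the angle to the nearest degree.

Unpolarized light through the first polarizer → I₁ = ½ I₀, now polarized at 58°.
I₂ = I₁ cos²(71° − 58°) = 0.5 I₀ · cos²(13°) = 0.4747 I₀.
Need I₃/I₀ = 0.326, so cos²(θ − 71°) = 0.326 / 0.4747 = 0.6868.
θ − 71° = arccos(√0.6868) = 34.0°, giving θ ≈ 71 + 34.0 = 105.0°.

θ ≈ 105°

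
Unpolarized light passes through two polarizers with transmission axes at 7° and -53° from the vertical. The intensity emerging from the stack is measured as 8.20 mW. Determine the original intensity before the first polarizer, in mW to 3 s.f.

I₀ ≈ 65.6 mW

Unpolarized light through the first polarizer → I₁ = ½ I₀, now polarized at 7°.
I₂ = I₁ cos²(-53° − 7°) = 0.5 I₀ · cos²(60°) = 0.125 I₀.
So 8.20 mW = 0.125 I₀, giving I₀ = 8.20/0.125 = 65.6 mW.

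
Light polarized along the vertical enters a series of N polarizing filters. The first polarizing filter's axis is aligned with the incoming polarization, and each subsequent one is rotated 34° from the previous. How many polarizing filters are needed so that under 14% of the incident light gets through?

N = 7

First polarizer is aligned with the polarization: full transmission.
Each further stage multiplies by cos²(34°) = 0.6873.
After N polarizers: T = 0.6873^(N−1). Require T < 0.14 ⇒ N−1 > ln(0.14)/ln(0.6873) = 5.24, so N−1 ≥ 6 and N = 7.
Check: N=7 gives T = 0.1054 < 0.14; N=6 gives T = 0.1534.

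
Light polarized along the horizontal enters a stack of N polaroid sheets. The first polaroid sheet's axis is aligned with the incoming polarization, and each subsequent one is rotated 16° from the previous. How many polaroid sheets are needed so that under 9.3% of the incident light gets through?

N = 32

First polarizer is aligned with the polarization: full transmission.
Each further stage multiplies by cos²(16°) = 0.924.
After N polarizers: T = 0.924^(N−1). Require T < 0.093 ⇒ N−1 > ln(0.093)/ln(0.924) = 30.06, so N−1 ≥ 31 and N = 32.
Check: N=32 gives T = 0.08633 < 0.093; N=31 gives T = 0.09343.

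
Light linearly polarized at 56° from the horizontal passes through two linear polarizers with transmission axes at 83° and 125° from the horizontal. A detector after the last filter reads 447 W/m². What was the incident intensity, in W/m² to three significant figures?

I₀ ≈ 1020 W/m²

I₁ = I₀ cos²(83° − 56°) = I₀ cos²(27°) = 0.7939 I₀.
I₂ = I₁ cos²(125° − 83°) = 0.7939 I₀ · cos²(42°) = 0.4384 I₀.
So 447 W/m² = 0.4384 I₀, giving I₀ = 447/0.4384 = 1020 W/m².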